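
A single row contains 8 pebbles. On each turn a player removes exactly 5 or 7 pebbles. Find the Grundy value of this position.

1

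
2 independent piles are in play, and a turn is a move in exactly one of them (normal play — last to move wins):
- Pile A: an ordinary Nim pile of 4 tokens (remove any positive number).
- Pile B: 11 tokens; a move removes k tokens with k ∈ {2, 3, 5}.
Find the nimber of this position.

6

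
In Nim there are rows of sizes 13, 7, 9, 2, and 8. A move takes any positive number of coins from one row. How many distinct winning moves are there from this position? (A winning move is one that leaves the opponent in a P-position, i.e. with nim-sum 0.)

3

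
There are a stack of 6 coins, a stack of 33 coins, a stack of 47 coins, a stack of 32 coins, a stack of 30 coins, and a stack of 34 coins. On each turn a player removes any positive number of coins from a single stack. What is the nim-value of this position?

20

Nim-sum: 6 ^ 33 ^ 47 ^ 32 ^ 30 ^ 34 = 20.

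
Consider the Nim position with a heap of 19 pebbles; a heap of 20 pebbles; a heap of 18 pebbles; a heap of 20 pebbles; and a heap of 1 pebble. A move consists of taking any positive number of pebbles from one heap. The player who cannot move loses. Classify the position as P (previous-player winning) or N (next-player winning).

P-position

Nim-sum: 19 XOR 20 XOR 18 XOR 20 XOR 1 = 0.
The nim-sum is 0, so this is a P-position: the player to move is in a losing position under optimal play.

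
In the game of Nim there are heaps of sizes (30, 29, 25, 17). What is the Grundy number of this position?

11

Compute the nim-sum pairwise:
30 XOR 29 = 3
3 XOR 25 = 26
26 XOR 17 = 11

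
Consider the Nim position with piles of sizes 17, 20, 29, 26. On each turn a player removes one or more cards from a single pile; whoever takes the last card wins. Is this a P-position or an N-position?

N-position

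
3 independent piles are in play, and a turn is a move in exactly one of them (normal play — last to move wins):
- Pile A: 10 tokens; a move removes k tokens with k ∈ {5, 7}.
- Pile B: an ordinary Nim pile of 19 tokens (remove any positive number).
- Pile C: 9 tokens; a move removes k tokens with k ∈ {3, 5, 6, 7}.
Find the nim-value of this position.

Build the Grundy sequence for pile A with g(k) = mex{g(k−s) : s ∈ {5, 7}, s ≤ k}:
k:     0  1  2  3  4  5  6  7  8  9 10
g(k):  0  0  0  0  0  1  1  1  1  1  2
So g(10) = 2.
Pile B is a plain Nim pile of size 19, so its Grundy value is 19.
For pile C, compute g(0), g(1), … with moves {3, 5, 6, 7}:
g(0) = mex{} = 0
g(1) = mex{} = 0
g(2) = mex{} = 0
g(3) = mex{0} = 1
g(4) = mex{0} = 1
g(5) = mex{0} = 1
g(6) = mex{0,1} = 2
g(7) = mex{0,1} = 2
g(8) = mex{0,1} = 2
g(9) = mex{0,1,2} = 3
So g(9) = 3.
The value of a disjunctive sum is the nim-sum of the parts.
Combined value = 2 ⊕ 19 ⊕ 3 = 18.

18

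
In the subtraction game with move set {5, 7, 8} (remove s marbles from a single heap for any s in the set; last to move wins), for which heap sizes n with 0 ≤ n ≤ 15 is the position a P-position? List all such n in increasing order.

0, 1, 2, 3, 4, 13, 14, 15

Grundy values for subtraction set {5, 7, 8}:
k:     0  1  2  3  4  5  6  7  8  9 10 11 12 13 14 15
g(k):  0  0  0  0  0  1  1  1  1  1  2  2  2  0  0  0
The P-positions (g = 0) in 0..15 are 0, 1, 2, 3, 4, 13, 14, 15.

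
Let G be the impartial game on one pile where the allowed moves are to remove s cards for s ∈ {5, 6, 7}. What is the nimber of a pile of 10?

Compute g(0), g(1), … for moves {5, 6, 7}:
k:     0  1  2  3  4  5  6  7  8  9 10
g(k):  0  0  0  0  0  1  1  1  1  1  2
So g(10) = 2.

2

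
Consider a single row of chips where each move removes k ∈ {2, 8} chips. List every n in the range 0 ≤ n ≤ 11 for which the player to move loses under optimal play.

0, 1, 4, 5, 10, 11

Compute g(0), g(1), … for moves {2, 8}:
k:     0  1  2  3  4  5  6  7  8  9 10 11
g(k):  0  0  1  1  0  0  1  1  2  2  0  0
The P-positions (g = 0) in 0..11 are 0, 1, 4, 5, 10, 11.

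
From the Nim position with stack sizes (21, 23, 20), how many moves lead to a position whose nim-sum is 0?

3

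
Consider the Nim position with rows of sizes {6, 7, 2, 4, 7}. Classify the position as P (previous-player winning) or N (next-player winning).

Compute the nim-sum pairwise:
6 ⊕ 7 = 1
1 ⊕ 2 = 3
3 ⊕ 4 = 7
7 ⊕ 7 = 0
The nim-sum is 0, so this is a P-position: the player to move is in a losing position under optimal play.

P-position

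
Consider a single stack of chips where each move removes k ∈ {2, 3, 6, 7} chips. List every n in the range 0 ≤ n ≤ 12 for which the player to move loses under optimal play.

Build the Grundy sequence with g(k) = mex{g(k−s) : s ∈ {2, 3, 6, 7}, s ≤ k}:
g(0) = mex{} = 0
g(1) = mex{} = 0
g(2) = mex{0} = 1
g(3) = mex{0} = 1
g(4) = mex{0,1} = 2
g(5) = mex{1} = 0
g(6) = mex{0,1,2} = 3
g(7) = mex{0,2} = 1
g(8) = mex{0,1,3} = 2
g(9) = mex{1,3} = 0
g(10) = mex{1,2} = 0
g(11) = mex{0,2} = 1
g(12) = mex{0,3} = 1
The P-positions (g = 0) in 0..12 are 0, 1, 5, 9, 10.

0, 1, 5, 9, 10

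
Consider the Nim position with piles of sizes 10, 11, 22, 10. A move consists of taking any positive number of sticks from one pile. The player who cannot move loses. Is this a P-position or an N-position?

N-position

Nim-sum: 10 ⊕ 11 ⊕ 22 ⊕ 10 = 29.
The nim-sum is 29 ≠ 0, so this is an N-position: the player to move can win.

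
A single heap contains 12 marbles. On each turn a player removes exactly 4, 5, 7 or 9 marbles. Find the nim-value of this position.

Grundy values for subtraction set {4, 5, 7, 9}:
g(0) = mex{} = 0
g(1) = mex{} = 0
g(2) = mex{} = 0
g(3) = mex{} = 0
g(4) = mex{0} = 1
g(5) = mex{0} = 1
g(6) = mex{0} = 1
g(7) = mex{0} = 1
g(8) = mex{0,1} = 2
g(9) = mex{0,1} = 2
g(10) = mex{0,1} = 2
g(11) = mex{0,1} = 2
g(12) = mex{0,1,2} = 3
So g(12) = 3.

3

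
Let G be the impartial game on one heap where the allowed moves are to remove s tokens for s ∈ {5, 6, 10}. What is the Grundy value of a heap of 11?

Grundy values for subtraction set {5, 6, 10}:
k:     0  1  2  3  4  5  6  7  8  9 10 11
g(k):  0  0  0  0  0  1  1  1  1  1  2  2
So g(11) = 2.

2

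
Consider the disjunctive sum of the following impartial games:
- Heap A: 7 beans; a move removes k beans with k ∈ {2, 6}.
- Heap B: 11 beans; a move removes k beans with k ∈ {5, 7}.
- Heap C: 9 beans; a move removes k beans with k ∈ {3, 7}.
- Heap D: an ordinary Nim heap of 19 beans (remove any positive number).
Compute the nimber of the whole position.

17

For heap A, compute g(0), g(1), … with moves {2, 6}:
g(0) = mex{} = 0
g(1) = mex{} = 0
g(2) = mex{0} = 1
g(3) = mex{0} = 1
g(4) = mex{1} = 0
g(5) = mex{1} = 0
g(6) = mex{0} = 1
g(7) = mex{0} = 1
So g(7) = 1.
For heap B, compute g(0), g(1), … with moves {5, 7}:
k:     0  1  2  3  4  5  6  7  8  9 10 11
g(k):  0  0  0  0  0  1  1  1  1  1  2  2
So g(11) = 2.
Build the Grundy sequence for heap C with g(k) = mex{g(k−s) : s ∈ {3, 7}, s ≤ k}:
g(0) = mex{} = 0
g(1) = mex{} = 0
g(2) = mex{} = 0
g(3) = mex{0} = 1
g(4) = mex{0} = 1
g(5) = mex{0} = 1
g(6) = mex{1} = 0
g(7) = mex{0,1} = 2
g(8) = mex{0,1} = 2
g(9) = mex{0} = 1
So g(9) = 1.
Heap D is a plain Nim heap of size 19, so its Grundy value is 19.
The value of a disjunctive sum is the nim-sum of the parts.
Combined value = 1 ⊕ 2 ⊕ 1 ⊕ 19 = 17.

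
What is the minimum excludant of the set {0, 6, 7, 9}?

1

0 is in the set but 1 is not, so the mex is 1.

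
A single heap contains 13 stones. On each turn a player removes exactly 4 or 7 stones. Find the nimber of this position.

Build the Grundy sequence with g(k) = mex{g(k−s) : s ∈ {4, 7}, s ≤ k}:
g(0) = mex{} = 0
g(1) = mex{} = 0
g(2) = mex{} = 0
g(3) = mex{} = 0
g(4) = mex{0} = 1
g(5) = mex{0} = 1
g(6) = mex{0} = 1
g(7) = mex{0} = 1
g(8) = mex{0,1} = 2
g(9) = mex{0,1} = 2
g(10) = mex{0,1} = 2
g(11) = mex{1} = 0
g(12) = mex{1,2} = 0
g(13) = mex{1,2} = 0
So g(13) = 0.

0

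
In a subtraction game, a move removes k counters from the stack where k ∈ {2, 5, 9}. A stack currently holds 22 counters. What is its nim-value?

Grundy values for subtraction set {2, 5, 9}:
k:     0  1  2  3  4  5  6  7  8  9 10 11 12 13 14 15 16 17 18 19 20 21 22
g(k):  0  0  1  1  0  2  1  0  0  1  1  0  2  1  0  0  1  1  0  2  1  0  0
So g(22) = 0.

0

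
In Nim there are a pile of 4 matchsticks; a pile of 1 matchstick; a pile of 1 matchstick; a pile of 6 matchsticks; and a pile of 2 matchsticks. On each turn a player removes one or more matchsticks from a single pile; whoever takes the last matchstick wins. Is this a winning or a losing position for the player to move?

Losing position

Compute the nim-sum pairwise:
4 ⊕ 1 = 5
5 ⊕ 1 = 4
4 ⊕ 6 = 2
2 ⊕ 2 = 0
The nim-sum is 0, so this is a P-position: the player to move is in a losing position under optimal play.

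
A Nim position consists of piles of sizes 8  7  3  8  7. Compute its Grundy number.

3

In binary:
  1000  (8)
  0111  (7)
  0011  (3)
  1000  (8)
  0111  (7)
  ----
  0011  (3)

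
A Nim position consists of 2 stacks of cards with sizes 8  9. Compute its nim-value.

1

Nim-sum: 8 XOR 9 = 1.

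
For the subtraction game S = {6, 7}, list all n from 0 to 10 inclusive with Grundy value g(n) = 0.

0, 1, 2, 3, 4, 5

Build the Grundy sequence with g(k) = mex{g(k−s) : s ∈ {6, 7}, s ≤ k}:
g(0) = mex{} = 0
g(1) = mex{} = 0
g(2) = mex{} = 0
g(3) = mex{} = 0
g(4) = mex{} = 0
g(5) = mex{} = 0
g(6) = mex{0} = 1
g(7) = mex{0} = 1
g(8) = mex{0} = 1
g(9) = mex{0} = 1
g(10) = mex{0} = 1
The P-positions (g = 0) in 0..10 are 0, 1, 2, 3, 4, 5.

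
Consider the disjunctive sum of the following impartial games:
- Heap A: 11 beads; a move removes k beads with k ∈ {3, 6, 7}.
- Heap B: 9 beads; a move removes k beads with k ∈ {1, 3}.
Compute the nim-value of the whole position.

1

Build the Grundy sequence for heap A with g(k) = mex{g(k−s) : s ∈ {3, 6, 7}, s ≤ k}:
g(0) = mex{} = 0
g(1) = mex{} = 0
g(2) = mex{} = 0
g(3) = mex{0} = 1
g(4) = mex{0} = 1
g(5) = mex{0} = 1
g(6) = mex{0,1} = 2
g(7) = mex{0,1} = 2
g(8) = mex{0,1} = 2
g(9) = mex{0,1,2} = 3
g(10) = mex{1,2} = 0
g(11) = mex{1,2} = 0
So g(11) = 0.
Build the Grundy sequence for heap B with g(k) = mex{g(k−s) : s ∈ {1, 3}, s ≤ k}:
g(0) = mex{} = 0
g(1) = mex{0} = 1
g(2) = mex{1} = 0
g(3) = mex{0} = 1
g(4) = mex{1} = 0
g(5) = mex{0} = 1
g(6) = mex{1} = 0
g(7) = mex{0} = 1
g(8) = mex{1} = 0
g(9) = mex{0} = 1
So g(9) = 1.
By the Sprague-Grundy theorem, the Grundy value of a sum of independent games is the XOR of the component values.
Combined value = 0 ⊕ 1 = 1.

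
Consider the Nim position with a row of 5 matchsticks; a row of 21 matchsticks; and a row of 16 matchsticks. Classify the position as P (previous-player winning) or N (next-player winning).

P-position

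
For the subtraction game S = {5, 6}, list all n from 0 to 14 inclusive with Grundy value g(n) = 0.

Build the Grundy sequence with g(k) = mex{g(k−s) : s ∈ {5, 6}, s ≤ k}:
g(0) = mex{} = 0
g(1) = mex{} = 0
g(2) = mex{} = 0
g(3) = mex{} = 0
g(4) = mex{} = 0
g(5) = mex{0} = 1
g(6) = mex{0} = 1
g(7) = mex{0} = 1
g(8) = mex{0} = 1
g(9) = mex{0} = 1
g(10) = mex{0,1} = 2
g(11) = mex{1} = 0
g(12) = mex{1} = 0
g(13) = mex{1} = 0
g(14) = mex{1} = 0
The P-positions (g = 0) in 0..14 are 0, 1, 2, 3, 4, 11, 12, 13, 14.

0, 1, 2, 3, 4, 11, 12, 13, 14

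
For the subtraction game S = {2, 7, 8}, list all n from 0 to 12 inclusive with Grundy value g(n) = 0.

Compute g(0), g(1), … for moves {2, 7, 8}:
k:     0  1  2  3  4  5  6  7  8  9 10 11 12
g(k):  0  0  1  1  0  0  1  1  2  2  0  3  1
The P-positions (g = 0) in 0..12 are 0, 1, 4, 5, 10.

0, 1, 4, 5, 10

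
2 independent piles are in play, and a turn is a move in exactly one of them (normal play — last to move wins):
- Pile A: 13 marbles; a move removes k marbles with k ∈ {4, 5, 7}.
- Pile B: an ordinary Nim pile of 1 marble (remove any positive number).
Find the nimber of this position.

For pile A, compute g(0), g(1), … with moves {4, 5, 7}:
k:     0  1  2  3  4  5  6  7  8  9 10 11 12 13
g(k):  0  0  0  0  1  1  1  1  2  2  2  0  0  0
So g(13) = 0.
Pile B is a plain Nim pile of size 1, so its Grundy value is 1.
By the Sprague-Grundy theorem, the Grundy value of a sum of independent games is the XOR of the component values.
Combined value = 0 ⊕ 1 = 1.

1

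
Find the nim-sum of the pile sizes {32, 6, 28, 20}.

Nim-sum: 32 XOR 6 XOR 28 XOR 20 = 46.

46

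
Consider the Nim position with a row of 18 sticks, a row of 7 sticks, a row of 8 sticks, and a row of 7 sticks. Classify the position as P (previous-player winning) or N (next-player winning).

Nim-sum: 18 ⊕ 7 ⊕ 8 ⊕ 7 = 26.
The nim-sum is 26 ≠ 0, so this is an N-position: the player to move can win.

N-position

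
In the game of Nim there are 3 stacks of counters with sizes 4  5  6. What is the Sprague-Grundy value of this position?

Compute the nim-sum pairwise:
4 ⊕ 5 = 1
1 ⊕ 6 = 7

7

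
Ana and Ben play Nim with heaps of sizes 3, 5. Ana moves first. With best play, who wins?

Ana wins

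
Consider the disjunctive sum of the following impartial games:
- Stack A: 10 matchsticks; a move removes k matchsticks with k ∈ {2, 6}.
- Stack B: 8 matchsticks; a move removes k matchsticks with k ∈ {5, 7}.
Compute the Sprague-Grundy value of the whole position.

0

Build the Grundy sequence for stack A with g(k) = mex{g(k−s) : s ∈ {2, 6}, s ≤ k}:
g(0) = mex{} = 0
g(1) = mex{} = 0
g(2) = mex{0} = 1
g(3) = mex{0} = 1
g(4) = mex{1} = 0
g(5) = mex{1} = 0
g(6) = mex{0} = 1
g(7) = mex{0} = 1
g(8) = mex{1} = 0
g(9) = mex{1} = 0
g(10) = mex{0} = 1
So g(10) = 1.
Build the Grundy sequence for stack B with g(k) = mex{g(k−s) : s ∈ {5, 7}, s ≤ k}:
k:     0  1  2  3  4  5  6  7  8
g(k):  0  0  0  0  0  1  1  1  1
So g(8) = 1.
By the Sprague-Grundy theorem, the Grundy value of a sum of independent games is the XOR of the component values.
Combined value = 1 ⊕ 1 = 0.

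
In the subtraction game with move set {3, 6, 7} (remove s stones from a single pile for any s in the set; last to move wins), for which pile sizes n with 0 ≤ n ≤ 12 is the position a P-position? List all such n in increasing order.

Grundy values for subtraction set {3, 6, 7}:
g(0) = mex{} = 0
g(1) = mex{} = 0
g(2) = mex{} = 0
g(3) = mex{0} = 1
g(4) = mex{0} = 1
g(5) = mex{0} = 1
g(6) = mex{0,1} = 2
g(7) = mex{0,1} = 2
g(8) = mex{0,1} = 2
g(9) = mex{0,1,2} = 3
g(10) = mex{1,2} = 0
g(11) = mex{1,2} = 0
g(12) = mex{1,2,3} = 0
The P-positions (g = 0) in 0..12 are 0, 1, 2, 10, 11, 12.

0, 1, 2, 10, 11, 12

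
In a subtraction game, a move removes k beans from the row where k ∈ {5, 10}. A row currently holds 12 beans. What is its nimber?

Build the Grundy sequence with g(k) = mex{g(k−s) : s ∈ {5, 10}, s ≤ k}:
k:     0  1  2  3  4  5  6  7  8  9 10 11 12
g(k):  0  0  0  0  0  1  1  1  1  1  2  2  2
So g(12) = 2.

2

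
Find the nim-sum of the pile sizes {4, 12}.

8

Compute the nim-sum pairwise:
4 XOR 12 = 8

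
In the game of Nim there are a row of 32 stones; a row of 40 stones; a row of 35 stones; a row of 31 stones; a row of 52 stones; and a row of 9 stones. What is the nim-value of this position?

Nim-sum: 32 ^ 40 ^ 35 ^ 31 ^ 52 ^ 9 = 9.

9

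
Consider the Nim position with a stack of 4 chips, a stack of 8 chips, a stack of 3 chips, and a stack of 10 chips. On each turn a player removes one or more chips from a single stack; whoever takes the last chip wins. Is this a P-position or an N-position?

Write each in binary and XOR column by column:
  0100  (4)
  1000  (8)
  0011  (3)
  1010  (10)
  ----
  0101  (5)
The nim-sum is 5 ≠ 0, so this is an N-position: the player to move can win.

N-position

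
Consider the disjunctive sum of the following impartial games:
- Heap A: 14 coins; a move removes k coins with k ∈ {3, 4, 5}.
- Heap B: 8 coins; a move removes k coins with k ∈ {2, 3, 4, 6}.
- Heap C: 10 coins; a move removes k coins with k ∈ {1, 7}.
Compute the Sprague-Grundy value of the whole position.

2

For heap A, compute g(0), g(1), … with moves {3, 4, 5}:
g(0) = mex{} = 0
g(1) = mex{} = 0
g(2) = mex{} = 0
g(3) = mex{0} = 1
g(4) = mex{0} = 1
g(5) = mex{0} = 1
g(6) = mex{0,1} = 2
g(7) = mex{0,1} = 2
g(8) = mex{1} = 0
g(9) = mex{1,2} = 0
g(10) = mex{1,2} = 0
g(11) = mex{0,2} = 1
g(12) = mex{0,2} = 1
g(13) = mex{0} = 1
g(14) = mex{0,1} = 2
So g(14) = 2.
Build the Grundy sequence for heap B with g(k) = mex{g(k−s) : s ∈ {2, 3, 4, 6}, s ≤ k}:
k:     0  1  2  3  4  5  6  7  8
g(k):  0  0  1  1  2  2  3  3  0
So g(8) = 0.
Build the Grundy sequence for heap C with g(k) = mex{g(k−s) : s ∈ {1, 7}, s ≤ k}:
k:     0  1  2  3  4  5  6  7  8  9 10
g(k):  0  1  0  1  0  1  0  1  0  1  0
So g(10) = 0.
By the Sprague-Grundy theorem, the Grundy value of a sum of independent games is the XOR of the component values.
Combined value = 2 ⊕ 0 ⊕ 0 = 2.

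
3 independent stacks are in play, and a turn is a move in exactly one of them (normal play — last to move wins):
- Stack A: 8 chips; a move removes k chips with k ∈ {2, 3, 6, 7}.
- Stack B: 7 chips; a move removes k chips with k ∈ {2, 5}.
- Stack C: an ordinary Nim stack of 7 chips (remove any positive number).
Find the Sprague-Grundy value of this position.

Grundy values for stack A (subtraction set {2, 3, 6, 7}):
g(0) = mex{} = 0
g(1) = mex{} = 0
g(2) = mex{0} = 1
g(3) = mex{0} = 1
g(4) = mex{0,1} = 2
g(5) = mex{1} = 0
g(6) = mex{0,1,2} = 3
g(7) = mex{0,2} = 1
g(8) = mex{0,1,3} = 2
So g(8) = 2.
For stack B, compute g(0), g(1), … with moves {2, 5}:
g(0) = mex{} = 0
g(1) = mex{} = 0
g(2) = mex{0} = 1
g(3) = mex{0} = 1
g(4) = mex{1} = 0
g(5) = mex{0,1} = 2
g(6) = mex{0} = 1
g(7) = mex{1,2} = 0
So g(7) = 0.
Stack C is a plain Nim stack of size 7, so its Grundy value is 7.
By the Sprague-Grundy theorem, the Grundy value of a sum of independent games is the XOR of the component values.
Combined value = 2 ⊕ 0 ⊕ 7 = 5.

5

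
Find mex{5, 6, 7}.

0 is not in the set, so the mex is 0.

0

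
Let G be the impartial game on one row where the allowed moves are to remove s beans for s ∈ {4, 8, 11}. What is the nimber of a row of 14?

3

Compute g(0), g(1), … for moves {4, 8, 11}:
k:     0  1  2  3  4  5  6  7  8  9 10 11 12 13 14
g(k):  0  0  0  0  1  1  1  1  2  2  2  2  3  3  3
So g(14) = 3.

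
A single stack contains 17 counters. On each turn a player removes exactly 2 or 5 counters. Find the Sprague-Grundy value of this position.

1

Compute g(0), g(1), … for moves {2, 5}:
k:     0  1  2  3  4  5  6  7  8  9 10 11 12 13 14 15 16 17
g(k):  0  0  1  1  0  2  1  0  0  1  1  0  2  1  0  0  1  1
So g(17) = 1.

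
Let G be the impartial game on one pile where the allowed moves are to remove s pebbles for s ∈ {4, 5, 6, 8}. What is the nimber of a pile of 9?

Build the Grundy sequence with g(k) = mex{g(k−s) : s ∈ {4, 5, 6, 8}, s ≤ k}:
k:     0  1  2  3  4  5  6  7  8  9
g(k):  0  0  0  0  1  1  1  1  2  2
So g(9) = 2.

2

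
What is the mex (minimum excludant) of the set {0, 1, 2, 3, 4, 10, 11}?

The values 0, 1, 2, 3, 4 are all present; 5 is the first non-negative integer missing from the set.

5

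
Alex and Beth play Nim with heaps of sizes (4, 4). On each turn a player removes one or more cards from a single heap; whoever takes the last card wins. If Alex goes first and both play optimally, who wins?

Write each in binary and XOR column by column:
  100  (4)
  100  (4)
  ---
  000  (0)
The nim-sum is 0, so this is a P-position: the player to move is in a losing position under optimal play; Alex is about to move from it and so loses — Beth wins.

Beth wins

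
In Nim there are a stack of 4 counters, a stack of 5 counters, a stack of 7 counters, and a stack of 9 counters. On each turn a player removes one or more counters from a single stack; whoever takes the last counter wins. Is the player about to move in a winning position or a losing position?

Compute the nim-sum pairwise:
4 ^ 5 = 1
1 ^ 7 = 6
6 ^ 9 = 15
The nim-sum is 15 ≠ 0, so this is an N-position: the player to move can win.

Winning position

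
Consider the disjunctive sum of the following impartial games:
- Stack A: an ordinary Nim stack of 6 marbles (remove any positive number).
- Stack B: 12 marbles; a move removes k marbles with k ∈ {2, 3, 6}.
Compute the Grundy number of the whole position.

Stack A is a plain Nim stack of size 6, so its Grundy value is 6.
Grundy values for stack B (subtraction set {2, 3, 6}):
g(0) = mex{} = 0
g(1) = mex{} = 0
g(2) = mex{0} = 1
g(3) = mex{0} = 1
g(4) = mex{0,1} = 2
g(5) = mex{1} = 0
g(6) = mex{0,1,2} = 3
g(7) = mex{0,2} = 1
g(8) = mex{0,1,3} = 2
g(9) = mex{1,3} = 0
g(10) = mex{1,2} = 0
g(11) = mex{0,2} = 1
g(12) = mex{0,3} = 1
So g(12) = 1.
The value of a disjunctive sum is the nim-sum of the parts.
Combined value = 6 ⊕ 1 = 7.

7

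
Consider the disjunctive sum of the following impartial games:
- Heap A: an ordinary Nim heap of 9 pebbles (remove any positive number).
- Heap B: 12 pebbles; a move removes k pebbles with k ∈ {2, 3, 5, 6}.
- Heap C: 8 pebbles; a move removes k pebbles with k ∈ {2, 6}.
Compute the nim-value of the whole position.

11

Heap A is a plain Nim heap of size 9, so its Grundy value is 9.
Build the Grundy sequence for heap B with g(k) = mex{g(k−s) : s ∈ {2, 3, 5, 6}, s ≤ k}:
g(0) = mex{} = 0
g(1) = mex{} = 0
g(2) = mex{0} = 1
g(3) = mex{0} = 1
g(4) = mex{0,1} = 2
g(5) = mex{0,1} = 2
g(6) = mex{0,1,2} = 3
g(7) = mex{0,1,2} = 3
g(8) = mex{1,2,3} = 0
g(9) = mex{1,2,3} = 0
g(10) = mex{0,2,3} = 1
g(11) = mex{0,2,3} = 1
g(12) = mex{0,1,3} = 2
So g(12) = 2.
For heap C, compute g(0), g(1), … with moves {2, 6}:
g(0) = mex{} = 0
g(1) = mex{} = 0
g(2) = mex{0} = 1
g(3) = mex{0} = 1
g(4) = mex{1} = 0
g(5) = mex{1} = 0
g(6) = mex{0} = 1
g(7) = mex{0} = 1
g(8) = mex{1} = 0
So g(8) = 0.
By the Sprague-Grundy theorem, the Grundy value of a sum of independent games is the XOR of the component values.
Combined value = 9 ⊕ 2 ⊕ 0 = 11.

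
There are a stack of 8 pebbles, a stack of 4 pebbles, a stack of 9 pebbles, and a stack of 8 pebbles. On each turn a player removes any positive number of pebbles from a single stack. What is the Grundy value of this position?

13

Compute the nim-sum pairwise:
8 ⊕ 4 = 12
12 ⊕ 9 = 5
5 ⊕ 8 = 13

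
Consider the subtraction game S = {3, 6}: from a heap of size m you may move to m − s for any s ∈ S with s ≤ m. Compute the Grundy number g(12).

1

Grundy values for subtraction set {3, 6}:
k:     0  1  2  3  4  5  6  7  8  9 10 11 12
g(k):  0  0  0  1  1  1  2  2  2  0  0  0  1
So g(12) = 1.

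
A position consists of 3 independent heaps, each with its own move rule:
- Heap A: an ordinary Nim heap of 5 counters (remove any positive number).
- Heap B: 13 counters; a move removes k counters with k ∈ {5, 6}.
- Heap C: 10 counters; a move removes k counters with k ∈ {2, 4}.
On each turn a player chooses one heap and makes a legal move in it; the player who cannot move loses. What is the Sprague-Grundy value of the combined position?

7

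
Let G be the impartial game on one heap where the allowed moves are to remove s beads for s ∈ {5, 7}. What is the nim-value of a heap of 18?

1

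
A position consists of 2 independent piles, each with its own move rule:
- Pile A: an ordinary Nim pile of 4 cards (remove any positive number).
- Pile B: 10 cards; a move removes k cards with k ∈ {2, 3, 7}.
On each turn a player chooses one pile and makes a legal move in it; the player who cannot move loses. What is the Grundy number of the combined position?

Pile A is a plain Nim pile of size 4, so its Grundy value is 4.
Build the Grundy sequence for pile B with g(k) = mex{g(k−s) : s ∈ {2, 3, 7}, s ≤ k}:
g(0) = mex{} = 0
g(1) = mex{} = 0
g(2) = mex{0} = 1
g(3) = mex{0} = 1
g(4) = mex{0,1} = 2
g(5) = mex{1} = 0
g(6) = mex{1,2} = 0
g(7) = mex{0,2} = 1
g(8) = mex{0} = 1
g(9) = mex{0,1} = 2
g(10) = mex{1} = 0
So g(10) = 0.
By the Sprague-Grundy theorem, the Grundy value of a sum of independent games is the XOR of the component values.
Combined value = 4 ⊕ 0 = 4.

4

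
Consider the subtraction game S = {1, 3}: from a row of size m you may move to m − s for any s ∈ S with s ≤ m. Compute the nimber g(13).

Compute g(0), g(1), … for moves {1, 3}:
g(0) = mex{} = 0
g(1) = mex{0} = 1
g(2) = mex{1} = 0
g(3) = mex{0} = 1
g(4) = mex{1} = 0
g(5) = mex{0} = 1
g(6) = mex{1} = 0
g(7) = mex{0} = 1
g(8) = mex{1} = 0
g(9) = mex{0} = 1
g(10) = mex{1} = 0
g(11) = mex{0} = 1
g(12) = mex{1} = 0
g(13) = mex{0} = 1
So g(13) = 1.

1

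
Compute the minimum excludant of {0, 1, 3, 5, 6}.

2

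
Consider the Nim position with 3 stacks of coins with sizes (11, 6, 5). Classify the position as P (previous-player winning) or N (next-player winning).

N-position

Write each in binary and XOR column by column:
  1011  (11)
  0110  (6)
  0101  (5)
  ----
  1000  (8)
The nim-sum is 8 ≠ 0, so this is an N-position: the player to move can win.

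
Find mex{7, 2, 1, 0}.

3

The values 0, 1, 2 are all present; 3 is the first non-negative integer missing from the set.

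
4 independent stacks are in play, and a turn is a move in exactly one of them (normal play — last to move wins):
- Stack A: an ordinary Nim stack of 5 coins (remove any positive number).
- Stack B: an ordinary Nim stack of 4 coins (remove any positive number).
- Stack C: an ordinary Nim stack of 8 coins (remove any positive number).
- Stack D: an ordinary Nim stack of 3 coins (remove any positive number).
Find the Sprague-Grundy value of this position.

10

Stack A is a plain Nim stack of size 5, so its Grundy value is 5.
Stack B is a plain Nim stack of size 4, so its Grundy value is 4.
Stack C is a plain Nim stack of size 8, so its Grundy value is 8.
Stack D is a plain Nim stack of size 3, so its Grundy value is 3.
The value of a disjunctive sum is the nim-sum of the parts.
Combined value = 5 ⊕ 4 ⊕ 8 ⊕ 3 = 10.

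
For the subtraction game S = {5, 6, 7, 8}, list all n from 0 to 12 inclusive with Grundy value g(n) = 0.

0, 1, 2, 3, 4

Build the Grundy sequence with g(k) = mex{g(k−s) : s ∈ {5, 6, 7, 8}, s ≤ k}:
g(0) = mex{} = 0
g(1) = mex{} = 0
g(2) = mex{} = 0
g(3) = mex{} = 0
g(4) = mex{} = 0
g(5) = mex{0} = 1
g(6) = mex{0} = 1
g(7) = mex{0} = 1
g(8) = mex{0} = 1
g(9) = mex{0} = 1
g(10) = mex{0,1} = 2
g(11) = mex{0,1} = 2
g(12) = mex{0,1} = 2
The P-positions (g = 0) in 0..12 are 0, 1, 2, 3, 4.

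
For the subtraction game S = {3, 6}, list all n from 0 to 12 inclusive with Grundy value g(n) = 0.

0, 1, 2, 9, 10, 11

Compute g(0), g(1), … for moves {3, 6}:
k:     0  1  2  3  4  5  6  7  8  9 10 11 12
g(k):  0  0  0  1  1  1  2  2  2  0  0  0  1
The P-positions (g = 0) in 0..12 are 0, 1, 2, 9, 10, 11.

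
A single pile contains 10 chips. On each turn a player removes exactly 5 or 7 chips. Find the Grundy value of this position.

2

Grundy values for subtraction set {5, 7}:
g(0) = mex{} = 0
g(1) = mex{} = 0
g(2) = mex{} = 0
g(3) = mex{} = 0
g(4) = mex{} = 0
g(5) = mex{0} = 1
g(6) = mex{0} = 1
g(7) = mex{0} = 1
g(8) = mex{0} = 1
g(9) = mex{0} = 1
g(10) = mex{0,1} = 2
So g(10) = 2.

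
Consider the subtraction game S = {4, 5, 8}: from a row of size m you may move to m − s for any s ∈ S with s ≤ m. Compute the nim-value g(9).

Grundy values for subtraction set {4, 5, 8}:
k:     0  1  2  3  4  5  6  7  8  9
g(k):  0  0  0  0  1  1  1  1  2  2
So g(9) = 2.

2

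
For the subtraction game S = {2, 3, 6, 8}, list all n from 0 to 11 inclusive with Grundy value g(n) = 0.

0, 1, 5, 10

Compute g(0), g(1), … for moves {2, 3, 6, 8}:
k:     0  1  2  3  4  5  6  7  8  9 10 11
g(k):  0  0  1  1  2  0  3  1  2  2  0  3
The P-positions (g = 0) in 0..11 are 0, 1, 5, 10.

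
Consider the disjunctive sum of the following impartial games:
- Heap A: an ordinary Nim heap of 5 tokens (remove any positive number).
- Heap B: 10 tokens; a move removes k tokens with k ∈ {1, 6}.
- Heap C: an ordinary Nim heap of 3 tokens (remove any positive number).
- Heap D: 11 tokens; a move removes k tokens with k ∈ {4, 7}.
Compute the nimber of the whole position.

7

Heap A is a plain Nim heap of size 5, so its Grundy value is 5.
For heap B, compute g(0), g(1), … with moves {1, 6}:
g(0) = mex{} = 0
g(1) = mex{0} = 1
g(2) = mex{1} = 0
g(3) = mex{0} = 1
g(4) = mex{1} = 0
g(5) = mex{0} = 1
g(6) = mex{0,1} = 2
g(7) = mex{1,2} = 0
g(8) = mex{0} = 1
g(9) = mex{1} = 0
g(10) = mex{0} = 1
So g(10) = 1.
Heap C is a plain Nim heap of size 3, so its Grundy value is 3.
Build the Grundy sequence for heap D with g(k) = mex{g(k−s) : s ∈ {4, 7}, s ≤ k}:
k:     0  1  2  3  4  5  6  7  8  9 10 11
g(k):  0  0  0  0  1  1  1  1  2  2  2  0
So g(11) = 0.
By the Sprague-Grundy theorem, the Grundy value of a sum of independent games is the XOR of the component values.
Combined value = 5 XOR 1 XOR 3 XOR 0 = 7.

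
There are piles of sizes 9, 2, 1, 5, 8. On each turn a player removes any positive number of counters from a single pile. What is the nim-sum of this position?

Compute the nim-sum pairwise:
9 ^ 2 = 11
11 ^ 1 = 10
10 ^ 5 = 15
15 ^ 8 = 7

7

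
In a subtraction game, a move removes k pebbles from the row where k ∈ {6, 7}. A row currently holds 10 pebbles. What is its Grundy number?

1

Compute g(0), g(1), … for moves {6, 7}:
k:     0  1  2  3  4  5  6  7  8  9 10
g(k):  0  0  0  0  0  0  1  1  1  1  1
So g(10) = 1.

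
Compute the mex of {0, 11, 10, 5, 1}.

The values 0, 1 are all present; 2 is the first non-negative integer missing from the set.

2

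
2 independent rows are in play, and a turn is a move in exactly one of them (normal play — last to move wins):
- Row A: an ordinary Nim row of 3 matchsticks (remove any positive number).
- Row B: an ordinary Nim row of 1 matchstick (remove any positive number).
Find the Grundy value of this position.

Row A is a plain Nim row of size 3, so its Grundy value is 3.
Row B is a plain Nim row of size 1, so its Grundy value is 1.
By the Sprague-Grundy theorem, the Grundy value of a sum of independent games is the XOR of the component values.
Combined value = 3 ⊕ 1 = 2.

2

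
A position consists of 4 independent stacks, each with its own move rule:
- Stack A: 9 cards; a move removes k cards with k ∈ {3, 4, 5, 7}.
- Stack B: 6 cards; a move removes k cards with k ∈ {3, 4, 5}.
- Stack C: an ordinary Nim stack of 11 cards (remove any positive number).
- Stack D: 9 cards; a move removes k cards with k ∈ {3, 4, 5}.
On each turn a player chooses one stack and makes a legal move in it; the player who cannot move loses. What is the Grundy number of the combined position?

Grundy values for stack A (subtraction set {3, 4, 5, 7}):
k:     0  1  2  3  4  5  6  7  8  9
g(k):  0  0  0  1  1  1  2  2  2  3
So g(9) = 3.
Build the Grundy sequence for stack B with g(k) = mex{g(k−s) : s ∈ {3, 4, 5}, s ≤ k}:
k:     0  1  2  3  4  5  6
g(k):  0  0  0  1  1  1  2
So g(6) = 2.
Stack C is a plain Nim stack of size 11, so its Grundy value is 11.
Build the Grundy sequence for stack D with g(k) = mex{g(k−s) : s ∈ {3, 4, 5}, s ≤ k}:
g(0) = mex{} = 0
g(1) = mex{} = 0
g(2) = mex{} = 0
g(3) = mex{0} = 1
g(4) = mex{0} = 1
g(5) = mex{0} = 1
g(6) = mex{0,1} = 2
g(7) = mex{0,1} = 2
g(8) = mex{1} = 0
g(9) = mex{1,2} = 0
So g(9) = 0.
The value of a disjunctive sum is the nim-sum of the parts.
Combined value = 3 XOR 2 XOR 11 XOR 0 = 10.

10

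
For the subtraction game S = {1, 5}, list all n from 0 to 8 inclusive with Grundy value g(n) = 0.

0, 2, 4, 6, 8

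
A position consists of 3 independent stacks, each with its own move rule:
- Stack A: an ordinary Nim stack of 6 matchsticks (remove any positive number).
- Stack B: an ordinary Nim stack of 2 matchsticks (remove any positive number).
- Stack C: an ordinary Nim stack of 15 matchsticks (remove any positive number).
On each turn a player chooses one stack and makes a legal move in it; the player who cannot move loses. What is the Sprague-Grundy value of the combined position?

11

Stack A is a plain Nim stack of size 6, so its Grundy value is 6.
Stack B is a plain Nim stack of size 2, so its Grundy value is 2.
Stack C is a plain Nim stack of size 15, so its Grundy value is 15.
By the Sprague-Grundy theorem, the Grundy value of a sum of independent games is the XOR of the component values.
Combined value = 6 XOR 2 XOR 15 = 11.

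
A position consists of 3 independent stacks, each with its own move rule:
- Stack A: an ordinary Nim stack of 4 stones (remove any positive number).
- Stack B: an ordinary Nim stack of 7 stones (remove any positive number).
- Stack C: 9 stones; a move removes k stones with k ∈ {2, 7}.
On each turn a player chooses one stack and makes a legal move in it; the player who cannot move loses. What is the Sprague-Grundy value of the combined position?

3

Stack A is a plain Nim stack of size 4, so its Grundy value is 4.
Stack B is a plain Nim stack of size 7, so its Grundy value is 7.
Build the Grundy sequence for stack C with g(k) = mex{g(k−s) : s ∈ {2, 7}, s ≤ k}:
k:     0  1  2  3  4  5  6  7  8  9
g(k):  0  0  1  1  0  0  1  1  2  0
So g(9) = 0.
The value of a disjunctive sum is the nim-sum of the parts.
Combined value = 4 ⊕ 7 ⊕ 0 = 3.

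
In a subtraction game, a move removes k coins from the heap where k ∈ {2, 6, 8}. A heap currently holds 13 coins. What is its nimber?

2

Build the Grundy sequence with g(k) = mex{g(k−s) : s ∈ {2, 6, 8}, s ≤ k}:
g(0) = mex{} = 0
g(1) = mex{} = 0
g(2) = mex{0} = 1
g(3) = mex{0} = 1
g(4) = mex{1} = 0
g(5) = mex{1} = 0
g(6) = mex{0} = 1
g(7) = mex{0} = 1
g(8) = mex{0,1} = 2
g(9) = mex{0,1} = 2
g(10) = mex{0,1,2} = 3
g(11) = mex{0,1,2} = 3
g(12) = mex{0,1,3} = 2
g(13) = mex{0,1,3} = 2
So g(13) = 2.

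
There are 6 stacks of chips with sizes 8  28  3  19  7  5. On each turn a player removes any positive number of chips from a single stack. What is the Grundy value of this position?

6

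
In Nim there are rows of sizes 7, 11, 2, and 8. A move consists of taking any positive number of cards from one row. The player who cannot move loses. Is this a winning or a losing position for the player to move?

Compute the nim-sum pairwise:
7 ⊕ 11 = 12
12 ⊕ 2 = 14
14 ⊕ 8 = 6
The nim-sum is 6 ≠ 0, so this is an N-position: the player to move can win.

Winning position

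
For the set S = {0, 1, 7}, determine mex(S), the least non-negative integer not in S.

2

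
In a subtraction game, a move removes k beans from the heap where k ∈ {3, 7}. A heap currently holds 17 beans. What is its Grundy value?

2

Compute g(0), g(1), … for moves {3, 7}:
k:     0  1  2  3  4  5  6  7  8  9 10 11 12 13 14 15 16 17
g(k):  0  0  0  1  1  1  0  2  2  1  0  0  0  1  1  1  0  2
So g(17) = 2.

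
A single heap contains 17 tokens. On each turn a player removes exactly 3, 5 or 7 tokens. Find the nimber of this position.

2

Build the Grundy sequence with g(k) = mex{g(k−s) : s ∈ {3, 5, 7}, s ≤ k}:
k:     0  1  2  3  4  5  6  7  8  9 10 11 12 13 14 15 16 17
g(k):  0  0  0  1  1  1  2  2  2  3  0  0  0  1  1  1  2  2
So g(17) = 2.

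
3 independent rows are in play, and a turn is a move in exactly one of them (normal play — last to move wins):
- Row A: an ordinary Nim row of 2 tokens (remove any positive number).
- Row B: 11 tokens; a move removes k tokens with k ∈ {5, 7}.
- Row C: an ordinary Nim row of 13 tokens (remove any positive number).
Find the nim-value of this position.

13

Row A is a plain Nim row of size 2, so its Grundy value is 2.
For row B, compute g(0), g(1), … with moves {5, 7}:
k:     0  1  2  3  4  5  6  7  8  9 10 11
g(k):  0  0  0  0  0  1  1  1  1  1  2  2
So g(11) = 2.
Row C is a plain Nim row of size 13, so its Grundy value is 13.
The value of a disjunctive sum is the nim-sum of the parts.
Combined value = 2 XOR 2 XOR 13 = 13.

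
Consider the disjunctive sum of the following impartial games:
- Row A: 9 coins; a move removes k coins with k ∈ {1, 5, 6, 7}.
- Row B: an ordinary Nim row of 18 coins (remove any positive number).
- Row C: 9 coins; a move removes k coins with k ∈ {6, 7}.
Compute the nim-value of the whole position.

16

Grundy values for row A (subtraction set {1, 5, 6, 7}):
g(0) = mex{} = 0
g(1) = mex{0} = 1
g(2) = mex{1} = 0
g(3) = mex{0} = 1
g(4) = mex{1} = 0
g(5) = mex{0} = 1
g(6) = mex{0,1} = 2
g(7) = mex{0,1,2} = 3
g(8) = mex{0,1,3} = 2
g(9) = mex{0,1,2} = 3
So g(9) = 3.
Row B is a plain Nim row of size 18, so its Grundy value is 18.
Grundy values for row C (subtraction set {6, 7}):
g(0) = mex{} = 0
g(1) = mex{} = 0
g(2) = mex{} = 0
g(3) = mex{} = 0
g(4) = mex{} = 0
g(5) = mex{} = 0
g(6) = mex{0} = 1
g(7) = mex{0} = 1
g(8) = mex{0} = 1
g(9) = mex{0} = 1
So g(9) = 1.
By the Sprague-Grundy theorem, the Grundy value of a sum of independent games is the XOR of the component values.
Combined value = 3 XOR 18 XOR 1 = 16.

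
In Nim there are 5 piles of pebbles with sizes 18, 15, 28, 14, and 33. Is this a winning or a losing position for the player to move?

In binary:
  010010  (18)
  001111  (15)
  011100  (28)
  001110  (14)
  100001  (33)
  ------
  101110  (46)
The nim-sum is 46 ≠ 0, so this is an N-position: the player to move can win.

Winning position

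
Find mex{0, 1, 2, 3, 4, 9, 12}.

The values 0, 1, 2, 3, 4 are all present; 5 is the first non-negative integer missing from the set.

5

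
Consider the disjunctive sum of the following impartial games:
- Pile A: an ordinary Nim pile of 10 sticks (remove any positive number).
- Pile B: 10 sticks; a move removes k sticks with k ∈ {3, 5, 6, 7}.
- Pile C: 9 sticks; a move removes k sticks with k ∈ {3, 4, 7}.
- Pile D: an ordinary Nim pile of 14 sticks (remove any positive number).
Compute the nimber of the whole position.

7

Pile A is a plain Nim pile of size 10, so its Grundy value is 10.
Grundy values for pile B (subtraction set {3, 5, 6, 7}):
g(0) = mex{} = 0
g(1) = mex{} = 0
g(2) = mex{} = 0
g(3) = mex{0} = 1
g(4) = mex{0} = 1
g(5) = mex{0} = 1
g(6) = mex{0,1} = 2
g(7) = mex{0,1} = 2
g(8) = mex{0,1} = 2
g(9) = mex{0,1,2} = 3
g(10) = mex{1,2} = 0
So g(10) = 0.
For pile C, compute g(0), g(1), … with moves {3, 4, 7}:
g(0) = mex{} = 0
g(1) = mex{} = 0
g(2) = mex{} = 0
g(3) = mex{0} = 1
g(4) = mex{0} = 1
g(5) = mex{0} = 1
g(6) = mex{0,1} = 2
g(7) = mex{0,1} = 2
g(8) = mex{0,1} = 2
g(9) = mex{0,1,2} = 3
So g(9) = 3.
Pile D is a plain Nim pile of size 14, so its Grundy value is 14.
The value of a disjunctive sum is the nim-sum of the parts.
Combined value = 10 XOR 0 XOR 3 XOR 14 = 7.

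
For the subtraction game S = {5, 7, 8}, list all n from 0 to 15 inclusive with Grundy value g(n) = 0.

0, 1, 2, 3, 4, 13, 14, 15

Compute g(0), g(1), … for moves {5, 7, 8}:
k:     0  1  2  3  4  5  6  7  8  9 10 11 12 13 14 15
g(k):  0  0  0  0  0  1  1  1  1  1  2  2  2  0  0  0
The P-positions (g = 0) in 0..15 are 0, 1, 2, 3, 4, 13, 14, 15.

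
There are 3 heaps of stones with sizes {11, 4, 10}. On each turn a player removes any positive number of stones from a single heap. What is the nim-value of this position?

Nim-sum: 11 ⊕ 4 ⊕ 10 = 5.

5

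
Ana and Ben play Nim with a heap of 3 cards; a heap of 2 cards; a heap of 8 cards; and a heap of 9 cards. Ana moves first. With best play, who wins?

Ben wins

Nim-sum: 3 XOR 2 XOR 8 XOR 9 = 0.
The nim-sum is 0, so this is a P-position: the player to move is in a losing position under optimal play; Ana is about to move from it and so loses — Ben wins.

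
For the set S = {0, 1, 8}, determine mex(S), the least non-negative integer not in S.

The values 0, 1 are all present; 2 is the first non-negative integer missing from the set.

2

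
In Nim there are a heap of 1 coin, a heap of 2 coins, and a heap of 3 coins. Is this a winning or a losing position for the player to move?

Losing position

Compute the nim-sum pairwise:
1 XOR 2 = 3
3 XOR 3 = 0
The nim-sum is 0, so this is a P-position: the player to move is in a losing position under optimal play.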